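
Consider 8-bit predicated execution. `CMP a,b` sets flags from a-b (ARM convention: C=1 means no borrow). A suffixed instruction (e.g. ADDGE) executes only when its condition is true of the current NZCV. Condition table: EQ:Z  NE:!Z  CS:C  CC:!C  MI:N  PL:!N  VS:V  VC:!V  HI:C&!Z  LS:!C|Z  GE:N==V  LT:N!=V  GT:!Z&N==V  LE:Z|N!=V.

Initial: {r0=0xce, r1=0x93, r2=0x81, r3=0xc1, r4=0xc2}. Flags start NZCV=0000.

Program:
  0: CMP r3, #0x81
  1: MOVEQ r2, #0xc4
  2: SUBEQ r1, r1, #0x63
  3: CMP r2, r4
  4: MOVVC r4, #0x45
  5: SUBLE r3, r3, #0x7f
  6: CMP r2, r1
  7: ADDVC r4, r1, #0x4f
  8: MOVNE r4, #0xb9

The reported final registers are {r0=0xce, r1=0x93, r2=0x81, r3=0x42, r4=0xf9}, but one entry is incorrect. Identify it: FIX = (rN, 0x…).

FIX = (r4, 0xb9)

0: ✓ CMP  NZCV=0010
1: · MOVEQ
2: · SUBEQ
3: ✓ CMP  NZCV=1000
4: ✓ MOVVC  r4←0x45
5: ✓ SUBLE  r3←0x42
6: ✓ CMP  NZCV=1000
7: ✓ ADDVC  r4←0xe2
8: ✓ MOVNE  r4←0xb9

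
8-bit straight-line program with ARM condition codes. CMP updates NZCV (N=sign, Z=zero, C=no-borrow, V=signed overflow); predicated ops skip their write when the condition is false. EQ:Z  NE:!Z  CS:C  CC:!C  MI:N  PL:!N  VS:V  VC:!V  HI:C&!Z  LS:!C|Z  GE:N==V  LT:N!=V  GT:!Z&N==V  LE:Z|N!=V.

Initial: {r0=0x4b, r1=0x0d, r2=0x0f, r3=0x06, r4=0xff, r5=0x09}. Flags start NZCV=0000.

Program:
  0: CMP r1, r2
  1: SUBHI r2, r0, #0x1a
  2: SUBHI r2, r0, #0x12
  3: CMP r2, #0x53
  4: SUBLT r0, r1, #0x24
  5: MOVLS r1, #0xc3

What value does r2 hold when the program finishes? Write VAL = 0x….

VAL = 0x0f

0: ✓ CMP  NZCV=1000
1: · SUBHI
2: · SUBHI
3: ✓ CMP  NZCV=1000
4: ✓ SUBLT  r0←0xe9
5: ✓ MOVLS  r1←0xc3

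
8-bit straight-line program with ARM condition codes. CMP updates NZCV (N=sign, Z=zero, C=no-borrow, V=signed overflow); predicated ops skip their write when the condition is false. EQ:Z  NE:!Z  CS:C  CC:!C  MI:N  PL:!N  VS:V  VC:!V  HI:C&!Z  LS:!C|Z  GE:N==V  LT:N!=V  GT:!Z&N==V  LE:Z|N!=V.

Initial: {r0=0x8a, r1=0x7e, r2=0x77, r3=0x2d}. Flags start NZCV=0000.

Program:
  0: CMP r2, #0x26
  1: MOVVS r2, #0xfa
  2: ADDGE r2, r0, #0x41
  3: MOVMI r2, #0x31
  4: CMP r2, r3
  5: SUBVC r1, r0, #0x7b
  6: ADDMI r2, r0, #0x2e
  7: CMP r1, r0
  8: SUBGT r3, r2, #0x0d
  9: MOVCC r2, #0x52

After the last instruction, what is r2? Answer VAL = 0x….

VAL = 0x52

0: ✓ CMP  NZCV=0010
1: · MOVVS
2: ✓ ADDGE  r2←0xcb
3: · MOVMI
4: ✓ CMP  NZCV=1010
5: ✓ SUBVC  r1←0x0f
6: ✓ ADDMI  r2←0xb8
7: ✓ CMP  NZCV=1001
8: ✓ SUBGT  r3←0xab
9: ✓ MOVCC  r2←0x52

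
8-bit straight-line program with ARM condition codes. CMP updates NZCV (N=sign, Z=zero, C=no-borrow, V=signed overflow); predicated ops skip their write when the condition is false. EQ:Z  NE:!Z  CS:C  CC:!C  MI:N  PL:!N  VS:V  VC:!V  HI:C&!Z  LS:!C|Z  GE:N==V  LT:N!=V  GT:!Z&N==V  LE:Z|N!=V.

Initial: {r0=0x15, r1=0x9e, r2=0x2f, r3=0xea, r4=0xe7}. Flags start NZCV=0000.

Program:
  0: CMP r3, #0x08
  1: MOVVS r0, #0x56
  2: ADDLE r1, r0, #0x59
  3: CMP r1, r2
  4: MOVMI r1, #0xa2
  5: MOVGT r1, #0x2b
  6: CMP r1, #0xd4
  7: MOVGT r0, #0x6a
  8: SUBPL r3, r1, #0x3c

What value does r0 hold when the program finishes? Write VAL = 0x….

VAL = 0x6a

0: ✓ CMP  NZCV=1010
1: · MOVVS
2: ✓ ADDLE  r1←0x6e
3: ✓ CMP  NZCV=0010
4: · MOVMI
5: ✓ MOVGT  r1←0x2b
6: ✓ CMP  NZCV=0000
7: ✓ MOVGT  r0←0x6a
8: ✓ SUBPL  r3←0xef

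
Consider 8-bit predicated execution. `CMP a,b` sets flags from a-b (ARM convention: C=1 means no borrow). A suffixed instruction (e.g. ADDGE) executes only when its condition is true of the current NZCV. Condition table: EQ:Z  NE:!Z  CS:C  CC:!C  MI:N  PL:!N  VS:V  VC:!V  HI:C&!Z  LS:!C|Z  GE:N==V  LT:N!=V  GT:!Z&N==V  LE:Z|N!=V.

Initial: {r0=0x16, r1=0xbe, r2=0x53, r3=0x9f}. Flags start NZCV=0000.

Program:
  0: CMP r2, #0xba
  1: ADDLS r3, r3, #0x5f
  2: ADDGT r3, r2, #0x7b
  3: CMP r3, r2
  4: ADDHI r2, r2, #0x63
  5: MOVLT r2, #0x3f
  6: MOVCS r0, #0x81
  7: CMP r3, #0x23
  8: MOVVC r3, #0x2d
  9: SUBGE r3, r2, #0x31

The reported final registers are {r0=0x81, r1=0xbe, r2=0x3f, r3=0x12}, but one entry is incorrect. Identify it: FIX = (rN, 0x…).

FIX = (r3, 0x2d)

[0] flags=1001 → (cmp)
[1] flags=1001 LS?T → r3=0xfe
[2] flags=1001 GT?T → r3=0xce
[3] flags=0011 → (cmp)
[4] flags=0011 HI?T → r2=0xb6
[5] flags=0011 LT?T → r2=0x3f
[6] flags=0011 CS?T → r0=0x81
[7] flags=1010 → (cmp)
[8] flags=1010 VC?T → r3=0x2d
[9] flags=1010 GE?F → skip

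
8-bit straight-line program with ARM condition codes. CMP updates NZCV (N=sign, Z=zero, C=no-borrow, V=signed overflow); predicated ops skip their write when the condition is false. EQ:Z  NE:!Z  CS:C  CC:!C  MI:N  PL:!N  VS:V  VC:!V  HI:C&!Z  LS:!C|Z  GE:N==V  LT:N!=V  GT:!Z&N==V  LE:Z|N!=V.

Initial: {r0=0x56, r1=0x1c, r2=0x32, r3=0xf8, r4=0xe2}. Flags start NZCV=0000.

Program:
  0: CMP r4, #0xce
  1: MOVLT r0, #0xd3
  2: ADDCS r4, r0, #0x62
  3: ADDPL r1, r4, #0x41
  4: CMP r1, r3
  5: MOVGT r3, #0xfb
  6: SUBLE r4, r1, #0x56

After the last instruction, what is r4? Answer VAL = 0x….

VAL = 0xb8

[0] flags=0010 → (cmp)
[1] flags=0010 LT?F → skip
[2] flags=0010 CS?T → r4=0xb8
[3] flags=0010 PL?T → r1=0xf9
[4] flags=0010 → (cmp)
[5] flags=0010 GT?T → r3=0xfb
[6] flags=0010 LE?F → skip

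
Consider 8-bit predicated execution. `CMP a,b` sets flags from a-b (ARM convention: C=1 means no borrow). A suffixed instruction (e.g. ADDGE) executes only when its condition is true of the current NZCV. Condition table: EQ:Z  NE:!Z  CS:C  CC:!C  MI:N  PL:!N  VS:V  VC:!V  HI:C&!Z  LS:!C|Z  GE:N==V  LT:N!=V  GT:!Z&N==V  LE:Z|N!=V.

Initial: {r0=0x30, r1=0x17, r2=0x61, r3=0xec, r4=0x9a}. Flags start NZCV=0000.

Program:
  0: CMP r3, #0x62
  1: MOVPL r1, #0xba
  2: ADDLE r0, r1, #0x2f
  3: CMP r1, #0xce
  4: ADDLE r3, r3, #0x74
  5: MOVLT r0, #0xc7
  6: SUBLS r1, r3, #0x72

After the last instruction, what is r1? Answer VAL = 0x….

VAL = 0x7a

[0] flags=1010 → (cmp)
[1] flags=1010 PL?F → skip
[2] flags=1010 LE?T → r0=0x46
[3] flags=0000 → (cmp)
[4] flags=0000 LE?F → skip
[5] flags=0000 LT?F → skip
[6] flags=0000 LS?T → r1=0x7a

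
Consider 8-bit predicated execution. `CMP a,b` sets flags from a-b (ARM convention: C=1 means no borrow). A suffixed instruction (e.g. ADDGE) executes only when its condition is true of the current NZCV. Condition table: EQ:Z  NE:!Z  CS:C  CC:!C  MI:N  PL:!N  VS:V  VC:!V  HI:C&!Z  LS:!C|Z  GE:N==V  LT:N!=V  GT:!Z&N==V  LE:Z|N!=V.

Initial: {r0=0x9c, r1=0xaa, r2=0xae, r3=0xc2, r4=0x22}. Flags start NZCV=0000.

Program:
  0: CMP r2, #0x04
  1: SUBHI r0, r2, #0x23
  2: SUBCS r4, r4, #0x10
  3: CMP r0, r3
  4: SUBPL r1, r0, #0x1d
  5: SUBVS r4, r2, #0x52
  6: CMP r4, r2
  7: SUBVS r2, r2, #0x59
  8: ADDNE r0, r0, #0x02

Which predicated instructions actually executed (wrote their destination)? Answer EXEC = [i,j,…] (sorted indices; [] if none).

[0] flags=1010 → (cmp)
[1] flags=1010 HI?T → r0=0x8b
[2] flags=1010 CS?T → r4=0x12
[3] flags=1000 → (cmp)
[4] flags=1000 PL?F → skip
[5] flags=1000 VS?F → skip
[6] flags=0000 → (cmp)
[7] flags=0000 VS?F → skip
[8] flags=0000 NE?T → r0=0x8d

EXEC = [1,2,8]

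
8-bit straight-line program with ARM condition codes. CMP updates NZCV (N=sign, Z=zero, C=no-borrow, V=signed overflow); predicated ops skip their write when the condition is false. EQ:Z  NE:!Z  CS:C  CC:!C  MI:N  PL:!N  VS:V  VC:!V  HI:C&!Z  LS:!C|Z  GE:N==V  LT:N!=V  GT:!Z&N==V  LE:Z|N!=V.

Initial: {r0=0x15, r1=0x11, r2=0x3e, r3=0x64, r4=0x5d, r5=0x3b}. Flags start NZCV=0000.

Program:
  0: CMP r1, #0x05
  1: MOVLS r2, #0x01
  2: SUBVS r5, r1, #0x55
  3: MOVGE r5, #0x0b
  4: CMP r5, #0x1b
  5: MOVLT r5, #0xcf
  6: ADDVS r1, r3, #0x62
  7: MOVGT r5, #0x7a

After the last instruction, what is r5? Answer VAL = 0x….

VAL = 0xcf

0: ✓ CMP  NZCV=0010
1: · MOVLS
2: · SUBVS
3: ✓ MOVGE  r5←0x0b
4: ✓ CMP  NZCV=1000
5: ✓ MOVLT  r5←0xcf
6: · ADDVS
7: · MOVGT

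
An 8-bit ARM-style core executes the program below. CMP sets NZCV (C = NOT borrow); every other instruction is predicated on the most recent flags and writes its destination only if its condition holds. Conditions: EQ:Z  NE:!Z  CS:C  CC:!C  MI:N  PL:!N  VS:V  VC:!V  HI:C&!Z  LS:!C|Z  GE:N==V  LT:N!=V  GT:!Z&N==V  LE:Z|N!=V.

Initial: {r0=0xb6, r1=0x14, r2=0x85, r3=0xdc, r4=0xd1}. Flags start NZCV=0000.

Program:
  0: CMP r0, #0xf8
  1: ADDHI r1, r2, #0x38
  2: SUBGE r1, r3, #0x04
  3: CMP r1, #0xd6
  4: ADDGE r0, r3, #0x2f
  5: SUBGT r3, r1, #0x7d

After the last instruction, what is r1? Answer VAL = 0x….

0: ✓ CMP  NZCV=1000
1: · ADDHI
2: · SUBGE
3: ✓ CMP  NZCV=0000
4: ✓ ADDGE  r0←0x0b
5: ✓ SUBGT  r3←0x97

VAL = 0x14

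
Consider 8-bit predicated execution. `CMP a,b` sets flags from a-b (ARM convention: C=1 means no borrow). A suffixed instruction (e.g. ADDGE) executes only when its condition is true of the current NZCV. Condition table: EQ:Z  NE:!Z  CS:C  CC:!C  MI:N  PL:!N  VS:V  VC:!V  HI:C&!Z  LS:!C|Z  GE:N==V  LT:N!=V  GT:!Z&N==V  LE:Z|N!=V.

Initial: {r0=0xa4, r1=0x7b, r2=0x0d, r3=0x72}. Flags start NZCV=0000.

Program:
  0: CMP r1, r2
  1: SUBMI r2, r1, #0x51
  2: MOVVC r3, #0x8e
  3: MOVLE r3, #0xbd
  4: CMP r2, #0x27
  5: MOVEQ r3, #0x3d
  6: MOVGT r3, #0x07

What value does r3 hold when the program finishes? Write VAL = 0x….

VAL = 0x8e

0: ✓ CMP  NZCV=0010
1: · SUBMI
2: ✓ MOVVC  r3←0x8e
3: · MOVLE
4: ✓ CMP  NZCV=1000
5: · MOVEQ
6: · MOVGT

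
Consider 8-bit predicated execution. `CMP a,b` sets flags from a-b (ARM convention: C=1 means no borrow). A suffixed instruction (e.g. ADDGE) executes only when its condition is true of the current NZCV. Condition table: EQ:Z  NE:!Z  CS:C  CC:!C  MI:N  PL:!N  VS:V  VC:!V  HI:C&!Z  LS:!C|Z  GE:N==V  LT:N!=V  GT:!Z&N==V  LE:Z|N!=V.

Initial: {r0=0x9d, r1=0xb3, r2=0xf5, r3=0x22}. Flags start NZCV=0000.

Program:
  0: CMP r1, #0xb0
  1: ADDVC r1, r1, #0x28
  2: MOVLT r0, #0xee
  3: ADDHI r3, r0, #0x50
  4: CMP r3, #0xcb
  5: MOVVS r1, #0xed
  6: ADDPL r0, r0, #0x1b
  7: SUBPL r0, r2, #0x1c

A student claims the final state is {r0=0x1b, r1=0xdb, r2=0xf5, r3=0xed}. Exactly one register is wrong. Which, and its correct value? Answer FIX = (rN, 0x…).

FIX = (r0, 0xd9)

[0] flags=0010 → (cmp)
[1] flags=0010 VC?T → r1=0xdb
[2] flags=0010 LT?F → skip
[3] flags=0010 HI?T → r3=0xed
[4] flags=0010 → (cmp)
[5] flags=0010 VS?F → skip
[6] flags=0010 PL?T → r0=0xb8
[7] flags=0010 PL?T → r0=0xd9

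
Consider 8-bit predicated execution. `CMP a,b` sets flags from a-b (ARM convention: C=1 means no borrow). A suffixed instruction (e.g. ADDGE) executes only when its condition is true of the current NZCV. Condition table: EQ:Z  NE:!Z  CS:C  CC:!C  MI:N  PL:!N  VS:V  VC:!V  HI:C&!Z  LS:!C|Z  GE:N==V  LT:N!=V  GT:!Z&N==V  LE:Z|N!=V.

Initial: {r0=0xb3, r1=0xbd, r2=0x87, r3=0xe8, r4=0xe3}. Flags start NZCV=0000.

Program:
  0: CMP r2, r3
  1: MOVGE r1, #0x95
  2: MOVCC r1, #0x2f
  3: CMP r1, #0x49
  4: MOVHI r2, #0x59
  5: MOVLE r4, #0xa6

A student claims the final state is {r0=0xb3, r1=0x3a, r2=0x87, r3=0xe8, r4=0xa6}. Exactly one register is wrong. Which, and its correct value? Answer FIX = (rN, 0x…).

[0] flags=1000 → (cmp)
[1] flags=1000 GE?F → skip
[2] flags=1000 CC?T → r1=0x2f
[3] flags=1000 → (cmp)
[4] flags=1000 HI?F → skip
[5] flags=1000 LE?T → r4=0xa6

FIX = (r1, 0x2f)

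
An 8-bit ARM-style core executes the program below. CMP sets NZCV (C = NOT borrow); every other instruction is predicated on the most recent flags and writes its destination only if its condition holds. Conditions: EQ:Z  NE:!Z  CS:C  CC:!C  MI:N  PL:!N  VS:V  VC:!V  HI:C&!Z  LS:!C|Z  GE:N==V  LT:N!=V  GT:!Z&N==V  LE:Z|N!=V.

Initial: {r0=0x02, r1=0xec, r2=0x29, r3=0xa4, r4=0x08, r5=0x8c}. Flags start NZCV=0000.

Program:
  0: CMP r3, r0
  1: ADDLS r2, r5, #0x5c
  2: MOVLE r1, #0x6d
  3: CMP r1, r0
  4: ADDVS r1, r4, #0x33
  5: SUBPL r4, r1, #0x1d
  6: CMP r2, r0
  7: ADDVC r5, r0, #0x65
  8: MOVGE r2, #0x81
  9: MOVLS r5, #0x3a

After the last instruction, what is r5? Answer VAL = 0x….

VAL = 0x67

0: ✓ CMP  NZCV=1010
1: · ADDLS
2: ✓ MOVLE  r1←0x6d
3: ✓ CMP  NZCV=0010
4: · ADDVS
5: ✓ SUBPL  r4←0x50
6: ✓ CMP  NZCV=0010
7: ✓ ADDVC  r5←0x67
8: ✓ MOVGE  r2←0x81
9: · MOVLS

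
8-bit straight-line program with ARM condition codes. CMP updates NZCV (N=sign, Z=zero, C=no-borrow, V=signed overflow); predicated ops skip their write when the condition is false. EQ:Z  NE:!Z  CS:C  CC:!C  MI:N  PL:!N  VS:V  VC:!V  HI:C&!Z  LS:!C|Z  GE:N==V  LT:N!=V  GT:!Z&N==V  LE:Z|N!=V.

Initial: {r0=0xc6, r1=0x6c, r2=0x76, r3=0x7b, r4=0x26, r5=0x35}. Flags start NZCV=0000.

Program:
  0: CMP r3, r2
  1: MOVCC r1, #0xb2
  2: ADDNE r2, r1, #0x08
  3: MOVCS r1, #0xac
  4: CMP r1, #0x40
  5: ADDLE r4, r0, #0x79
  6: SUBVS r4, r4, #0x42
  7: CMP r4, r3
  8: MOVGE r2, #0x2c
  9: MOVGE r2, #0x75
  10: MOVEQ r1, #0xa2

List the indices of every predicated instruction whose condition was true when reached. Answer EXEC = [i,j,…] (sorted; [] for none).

EXEC = [2,3,5,6]

[0] flags=0010 → (cmp)
[1] flags=0010 CC?F → skip
[2] flags=0010 NE?T → r2=0x74
[3] flags=0010 CS?T → r1=0xac
[4] flags=0011 → (cmp)
[5] flags=0011 LE?T → r4=0x3f
[6] flags=0011 VS?T → r4=0xfd
[7] flags=1010 → (cmp)
[8] flags=1010 GE?F → skip
[9] flags=1010 GE?F → skip
[10] flags=1010 EQ?F → skip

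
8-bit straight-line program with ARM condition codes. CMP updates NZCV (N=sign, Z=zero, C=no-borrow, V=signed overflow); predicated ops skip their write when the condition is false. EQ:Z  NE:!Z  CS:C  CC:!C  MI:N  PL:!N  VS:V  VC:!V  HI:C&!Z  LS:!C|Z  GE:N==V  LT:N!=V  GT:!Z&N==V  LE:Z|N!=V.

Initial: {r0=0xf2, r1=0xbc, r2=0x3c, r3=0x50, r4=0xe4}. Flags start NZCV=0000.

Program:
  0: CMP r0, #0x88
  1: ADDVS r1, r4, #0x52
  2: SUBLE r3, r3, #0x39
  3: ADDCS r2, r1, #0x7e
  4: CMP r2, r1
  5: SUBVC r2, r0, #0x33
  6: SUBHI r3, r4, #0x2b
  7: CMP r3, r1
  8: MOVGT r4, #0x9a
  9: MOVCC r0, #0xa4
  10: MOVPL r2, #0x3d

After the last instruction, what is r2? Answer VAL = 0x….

[0] flags=0010 → (cmp)
[1] flags=0010 VS?F → skip
[2] flags=0010 LE?F → skip
[3] flags=0010 CS?T → r2=0x3a
[4] flags=0000 → (cmp)
[5] flags=0000 VC?T → r2=0xbf
[6] flags=0000 HI?F → skip
[7] flags=1001 → (cmp)
[8] flags=1001 GT?T → r4=0x9a
[9] flags=1001 CC?T → r0=0xa4
[10] flags=1001 PL?F → skip

VAL = 0xbf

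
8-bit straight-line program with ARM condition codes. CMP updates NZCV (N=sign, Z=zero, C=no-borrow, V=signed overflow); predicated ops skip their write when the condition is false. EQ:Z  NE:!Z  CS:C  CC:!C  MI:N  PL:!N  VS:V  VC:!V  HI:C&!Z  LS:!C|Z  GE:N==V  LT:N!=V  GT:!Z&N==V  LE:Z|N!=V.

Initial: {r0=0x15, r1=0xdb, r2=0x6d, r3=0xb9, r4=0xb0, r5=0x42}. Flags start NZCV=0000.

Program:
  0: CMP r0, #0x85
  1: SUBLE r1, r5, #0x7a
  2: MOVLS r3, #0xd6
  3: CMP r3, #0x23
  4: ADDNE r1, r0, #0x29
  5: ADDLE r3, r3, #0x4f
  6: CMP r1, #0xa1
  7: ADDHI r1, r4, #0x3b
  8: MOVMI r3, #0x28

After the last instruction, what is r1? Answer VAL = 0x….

0: ✓ CMP  NZCV=1001
1: · SUBLE
2: ✓ MOVLS  r3←0xd6
3: ✓ CMP  NZCV=1010
4: ✓ ADDNE  r1←0x3e
5: ✓ ADDLE  r3←0x25
6: ✓ CMP  NZCV=1001
7: · ADDHI
8: ✓ MOVMI  r3←0x28

VAL = 0x3e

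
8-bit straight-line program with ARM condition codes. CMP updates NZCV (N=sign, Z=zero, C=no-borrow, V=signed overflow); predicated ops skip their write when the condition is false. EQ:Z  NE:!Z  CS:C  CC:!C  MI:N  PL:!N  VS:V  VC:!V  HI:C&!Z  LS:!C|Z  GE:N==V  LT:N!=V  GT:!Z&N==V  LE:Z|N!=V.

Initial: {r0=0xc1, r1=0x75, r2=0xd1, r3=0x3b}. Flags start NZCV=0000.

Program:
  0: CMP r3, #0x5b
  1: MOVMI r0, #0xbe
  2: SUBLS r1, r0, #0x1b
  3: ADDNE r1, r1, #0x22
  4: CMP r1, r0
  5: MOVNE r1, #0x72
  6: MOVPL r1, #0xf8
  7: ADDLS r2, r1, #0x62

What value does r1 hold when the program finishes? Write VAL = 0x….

[0] flags=1000 → (cmp)
[1] flags=1000 MI?T → r0=0xbe
[2] flags=1000 LS?T → r1=0xa3
[3] flags=1000 NE?T → r1=0xc5
[4] flags=0010 → (cmp)
[5] flags=0010 NE?T → r1=0x72
[6] flags=0010 PL?T → r1=0xf8
[7] flags=0010 LS?F → skip

VAL = 0xf8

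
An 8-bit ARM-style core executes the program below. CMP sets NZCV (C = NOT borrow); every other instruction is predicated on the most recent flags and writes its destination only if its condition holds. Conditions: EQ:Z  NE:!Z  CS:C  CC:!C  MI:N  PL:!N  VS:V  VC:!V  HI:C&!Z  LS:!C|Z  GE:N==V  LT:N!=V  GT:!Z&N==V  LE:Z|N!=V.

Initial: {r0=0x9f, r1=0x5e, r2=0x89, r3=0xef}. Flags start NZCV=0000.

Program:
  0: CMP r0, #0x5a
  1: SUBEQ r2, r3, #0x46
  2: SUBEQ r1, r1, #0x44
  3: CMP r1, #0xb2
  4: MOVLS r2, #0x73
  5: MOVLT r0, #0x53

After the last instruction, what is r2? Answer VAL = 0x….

VAL = 0x73

0: ✓ CMP  NZCV=0011
1: · SUBEQ
2: · SUBEQ
3: ✓ CMP  NZCV=1001
4: ✓ MOVLS  r2←0x73
5: · MOVLT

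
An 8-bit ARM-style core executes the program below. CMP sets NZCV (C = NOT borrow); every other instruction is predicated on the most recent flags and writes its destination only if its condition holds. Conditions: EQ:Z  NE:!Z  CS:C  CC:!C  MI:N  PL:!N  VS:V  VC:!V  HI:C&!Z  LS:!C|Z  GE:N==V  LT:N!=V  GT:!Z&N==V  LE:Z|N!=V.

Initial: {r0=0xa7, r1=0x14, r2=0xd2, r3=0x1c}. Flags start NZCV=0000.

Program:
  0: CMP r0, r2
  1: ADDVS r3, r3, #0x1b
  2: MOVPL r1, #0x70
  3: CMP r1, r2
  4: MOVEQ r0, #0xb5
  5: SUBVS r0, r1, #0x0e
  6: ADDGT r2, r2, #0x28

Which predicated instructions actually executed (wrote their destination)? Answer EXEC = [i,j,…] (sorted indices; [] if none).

EXEC = [6]

0: ✓ CMP  NZCV=1000
1: · ADDVS
2: · MOVPL
3: ✓ CMP  NZCV=0000
4: · MOVEQ
5: · SUBVS
6: ✓ ADDGT  r2←0xfa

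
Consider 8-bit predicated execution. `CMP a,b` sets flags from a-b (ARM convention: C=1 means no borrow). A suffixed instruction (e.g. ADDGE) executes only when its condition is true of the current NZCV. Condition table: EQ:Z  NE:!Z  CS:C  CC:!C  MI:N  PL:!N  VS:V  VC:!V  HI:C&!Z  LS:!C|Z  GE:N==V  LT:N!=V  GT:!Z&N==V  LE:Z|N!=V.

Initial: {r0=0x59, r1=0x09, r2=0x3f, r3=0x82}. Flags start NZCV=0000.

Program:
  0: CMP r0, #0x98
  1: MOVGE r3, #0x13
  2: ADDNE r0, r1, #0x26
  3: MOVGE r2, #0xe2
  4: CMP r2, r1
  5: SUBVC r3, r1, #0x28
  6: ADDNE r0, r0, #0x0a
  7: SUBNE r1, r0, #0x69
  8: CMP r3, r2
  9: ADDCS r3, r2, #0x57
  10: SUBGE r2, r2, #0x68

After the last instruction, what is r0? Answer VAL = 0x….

VAL = 0x39

[0] flags=1001 → (cmp)
[1] flags=1001 GE?T → r3=0x13
[2] flags=1001 NE?T → r0=0x2f
[3] flags=1001 GE?T → r2=0xe2
[4] flags=1010 → (cmp)
[5] flags=1010 VC?T → r3=0xe1
[6] flags=1010 NE?T → r0=0x39
[7] flags=1010 NE?T → r1=0xd0
[8] flags=1000 → (cmp)
[9] flags=1000 CS?F → skip
[10] flags=1000 GE?F → skip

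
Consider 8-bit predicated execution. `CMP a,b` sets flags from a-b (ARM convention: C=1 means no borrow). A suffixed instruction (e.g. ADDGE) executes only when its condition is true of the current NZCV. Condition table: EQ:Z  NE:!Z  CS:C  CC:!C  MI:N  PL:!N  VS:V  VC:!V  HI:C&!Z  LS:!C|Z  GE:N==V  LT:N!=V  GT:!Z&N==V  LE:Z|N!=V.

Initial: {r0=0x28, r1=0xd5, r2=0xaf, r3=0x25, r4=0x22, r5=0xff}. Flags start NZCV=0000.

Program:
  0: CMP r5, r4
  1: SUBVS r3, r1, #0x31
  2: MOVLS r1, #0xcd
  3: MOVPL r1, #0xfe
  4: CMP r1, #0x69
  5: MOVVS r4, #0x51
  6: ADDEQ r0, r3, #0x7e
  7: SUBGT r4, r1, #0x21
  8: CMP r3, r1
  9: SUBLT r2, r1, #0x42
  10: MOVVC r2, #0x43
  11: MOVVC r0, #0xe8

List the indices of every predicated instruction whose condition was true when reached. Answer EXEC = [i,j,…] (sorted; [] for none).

EXEC = [5,10,11]

[0] flags=1010 → (cmp)
[1] flags=1010 VS?F → skip
[2] flags=1010 LS?F → skip
[3] flags=1010 PL?F → skip
[4] flags=0011 → (cmp)
[5] flags=0011 VS?T → r4=0x51
[6] flags=0011 EQ?F → skip
[7] flags=0011 GT?F → skip
[8] flags=0000 → (cmp)
[9] flags=0000 LT?F → skip
[10] flags=0000 VC?T → r2=0x43
[11] flags=0000 VC?T → r0=0xe8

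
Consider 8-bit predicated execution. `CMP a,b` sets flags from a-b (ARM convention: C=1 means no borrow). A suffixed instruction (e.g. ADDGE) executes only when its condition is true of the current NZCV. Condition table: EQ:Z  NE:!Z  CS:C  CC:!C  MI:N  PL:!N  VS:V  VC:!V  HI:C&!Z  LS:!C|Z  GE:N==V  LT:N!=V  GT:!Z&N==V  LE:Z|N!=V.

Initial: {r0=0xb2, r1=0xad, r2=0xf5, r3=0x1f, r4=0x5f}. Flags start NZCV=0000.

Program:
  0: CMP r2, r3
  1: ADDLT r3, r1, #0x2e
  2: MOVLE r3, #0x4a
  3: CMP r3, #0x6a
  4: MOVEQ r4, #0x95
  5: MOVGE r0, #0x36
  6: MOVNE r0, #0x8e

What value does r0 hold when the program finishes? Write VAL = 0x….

0: ✓ CMP  NZCV=1010
1: ✓ ADDLT  r3←0xdb
2: ✓ MOVLE  r3←0x4a
3: ✓ CMP  NZCV=1000
4: · MOVEQ
5: · MOVGE
6: ✓ MOVNE  r0←0x8e

VAL = 0x8e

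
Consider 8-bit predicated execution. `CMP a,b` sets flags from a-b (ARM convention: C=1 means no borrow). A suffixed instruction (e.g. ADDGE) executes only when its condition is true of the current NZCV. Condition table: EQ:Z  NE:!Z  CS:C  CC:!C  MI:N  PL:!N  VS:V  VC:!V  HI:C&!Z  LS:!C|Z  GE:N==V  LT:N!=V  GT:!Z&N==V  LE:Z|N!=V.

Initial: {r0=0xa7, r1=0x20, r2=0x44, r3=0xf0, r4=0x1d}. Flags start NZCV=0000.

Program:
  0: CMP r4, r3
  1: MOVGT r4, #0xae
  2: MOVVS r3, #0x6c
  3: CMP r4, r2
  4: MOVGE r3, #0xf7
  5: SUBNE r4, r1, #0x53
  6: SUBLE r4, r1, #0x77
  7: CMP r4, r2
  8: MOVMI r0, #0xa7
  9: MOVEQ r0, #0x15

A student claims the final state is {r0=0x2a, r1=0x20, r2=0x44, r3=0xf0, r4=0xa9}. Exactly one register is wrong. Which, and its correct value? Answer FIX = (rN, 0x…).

FIX = (r0, 0xa7)

0: ✓ CMP  NZCV=0000
1: ✓ MOVGT  r4←0xae
2: · MOVVS
3: ✓ CMP  NZCV=0011
4: · MOVGE
5: ✓ SUBNE  r4←0xcd
6: ✓ SUBLE  r4←0xa9
7: ✓ CMP  NZCV=0011
8: · MOVMI
9: · MOVEQ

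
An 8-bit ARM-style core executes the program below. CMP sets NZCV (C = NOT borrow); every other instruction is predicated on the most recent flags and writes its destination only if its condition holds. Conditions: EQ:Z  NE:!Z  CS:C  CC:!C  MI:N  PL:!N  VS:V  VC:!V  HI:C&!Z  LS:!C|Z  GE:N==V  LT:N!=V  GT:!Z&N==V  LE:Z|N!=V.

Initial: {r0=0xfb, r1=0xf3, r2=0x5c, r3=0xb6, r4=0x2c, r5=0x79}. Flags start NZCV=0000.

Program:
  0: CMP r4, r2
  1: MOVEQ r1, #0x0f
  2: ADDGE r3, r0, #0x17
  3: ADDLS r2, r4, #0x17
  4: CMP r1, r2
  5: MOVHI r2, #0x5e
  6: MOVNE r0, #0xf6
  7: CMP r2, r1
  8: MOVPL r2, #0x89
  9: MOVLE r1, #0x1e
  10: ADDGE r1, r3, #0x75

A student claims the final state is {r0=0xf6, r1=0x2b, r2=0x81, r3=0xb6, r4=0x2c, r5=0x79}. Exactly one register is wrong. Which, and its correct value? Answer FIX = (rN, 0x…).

0: ✓ CMP  NZCV=1000
1: · MOVEQ
2: · ADDGE
3: ✓ ADDLS  r2←0x43
4: ✓ CMP  NZCV=1010
5: ✓ MOVHI  r2←0x5e
6: ✓ MOVNE  r0←0xf6
7: ✓ CMP  NZCV=0000
8: ✓ MOVPL  r2←0x89
9: · MOVLE
10: ✓ ADDGE  r1←0x2b

FIX = (r2, 0x89)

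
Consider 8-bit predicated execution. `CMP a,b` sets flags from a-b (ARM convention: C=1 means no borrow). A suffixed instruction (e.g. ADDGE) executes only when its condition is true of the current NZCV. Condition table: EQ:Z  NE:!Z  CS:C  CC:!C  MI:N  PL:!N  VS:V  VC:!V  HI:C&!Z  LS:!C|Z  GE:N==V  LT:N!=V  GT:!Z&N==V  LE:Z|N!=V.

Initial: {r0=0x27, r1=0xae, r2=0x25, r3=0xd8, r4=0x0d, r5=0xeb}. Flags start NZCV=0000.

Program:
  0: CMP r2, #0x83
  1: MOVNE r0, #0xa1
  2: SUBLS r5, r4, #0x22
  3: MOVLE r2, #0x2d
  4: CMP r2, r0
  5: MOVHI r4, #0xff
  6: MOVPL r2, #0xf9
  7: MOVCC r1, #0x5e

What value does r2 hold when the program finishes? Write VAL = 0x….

[0] flags=1001 → (cmp)
[1] flags=1001 NE?T → r0=0xa1
[2] flags=1001 LS?T → r5=0xeb
[3] flags=1001 LE?F → skip
[4] flags=1001 → (cmp)
[5] flags=1001 HI?F → skip
[6] flags=1001 PL?F → skip
[7] flags=1001 CC?T → r1=0x5e

VAL = 0x25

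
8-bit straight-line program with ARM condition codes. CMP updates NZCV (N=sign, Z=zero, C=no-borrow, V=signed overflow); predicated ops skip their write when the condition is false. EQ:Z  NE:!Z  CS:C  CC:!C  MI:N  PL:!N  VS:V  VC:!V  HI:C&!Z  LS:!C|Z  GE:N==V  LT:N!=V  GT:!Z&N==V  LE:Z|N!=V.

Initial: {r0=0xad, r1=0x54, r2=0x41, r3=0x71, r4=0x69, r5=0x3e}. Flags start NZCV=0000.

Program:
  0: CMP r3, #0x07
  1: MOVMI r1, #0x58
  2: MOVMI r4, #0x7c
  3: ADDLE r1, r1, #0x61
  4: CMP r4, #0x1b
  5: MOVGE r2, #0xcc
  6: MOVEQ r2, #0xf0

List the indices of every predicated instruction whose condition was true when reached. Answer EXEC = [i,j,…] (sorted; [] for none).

EXEC = [5]

[0] flags=0010 → (cmp)
[1] flags=0010 MI?F → skip
[2] flags=0010 MI?F → skip
[3] flags=0010 LE?F → skip
[4] flags=0010 → (cmp)
[5] flags=0010 GE?T → r2=0xcc
[6] flags=0010 EQ?F → skip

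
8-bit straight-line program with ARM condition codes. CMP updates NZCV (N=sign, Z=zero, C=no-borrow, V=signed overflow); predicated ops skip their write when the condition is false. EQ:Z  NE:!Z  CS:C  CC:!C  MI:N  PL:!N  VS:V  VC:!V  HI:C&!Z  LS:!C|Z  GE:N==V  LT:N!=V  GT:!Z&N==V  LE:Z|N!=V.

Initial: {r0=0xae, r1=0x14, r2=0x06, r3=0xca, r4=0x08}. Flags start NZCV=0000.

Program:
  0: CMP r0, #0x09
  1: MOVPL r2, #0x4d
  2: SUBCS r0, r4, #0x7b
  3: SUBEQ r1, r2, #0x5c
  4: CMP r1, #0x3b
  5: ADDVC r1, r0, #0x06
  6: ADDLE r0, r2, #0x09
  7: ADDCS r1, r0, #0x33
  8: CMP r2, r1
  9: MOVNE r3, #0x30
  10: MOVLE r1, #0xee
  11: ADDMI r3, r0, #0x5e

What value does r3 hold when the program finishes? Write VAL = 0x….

VAL = 0x30

[0] flags=1010 → (cmp)
[1] flags=1010 PL?F → skip
[2] flags=1010 CS?T → r0=0x8d
[3] flags=1010 EQ?F → skip
[4] flags=1000 → (cmp)
[5] flags=1000 VC?T → r1=0x93
[6] flags=1000 LE?T → r0=0x0f
[7] flags=1000 CS?F → skip
[8] flags=0000 → (cmp)
[9] flags=0000 NE?T → r3=0x30
[10] flags=0000 LE?F → skip
[11] flags=0000 MI?F → skip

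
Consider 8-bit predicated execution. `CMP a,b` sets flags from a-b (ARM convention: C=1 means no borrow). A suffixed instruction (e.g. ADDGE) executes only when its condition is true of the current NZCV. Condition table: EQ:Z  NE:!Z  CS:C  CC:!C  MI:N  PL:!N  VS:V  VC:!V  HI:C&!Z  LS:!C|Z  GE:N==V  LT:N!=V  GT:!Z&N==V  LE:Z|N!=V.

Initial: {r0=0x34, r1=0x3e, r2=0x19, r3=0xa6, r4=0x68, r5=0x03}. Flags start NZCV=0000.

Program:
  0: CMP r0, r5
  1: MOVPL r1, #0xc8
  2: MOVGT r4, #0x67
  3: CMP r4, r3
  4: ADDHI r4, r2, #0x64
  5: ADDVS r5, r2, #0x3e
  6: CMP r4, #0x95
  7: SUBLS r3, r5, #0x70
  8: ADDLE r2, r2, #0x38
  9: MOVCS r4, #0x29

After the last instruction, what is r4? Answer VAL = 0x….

[0] flags=0010 → (cmp)
[1] flags=0010 PL?T → r1=0xc8
[2] flags=0010 GT?T → r4=0x67
[3] flags=1001 → (cmp)
[4] flags=1001 HI?F → skip
[5] flags=1001 VS?T → r5=0x57
[6] flags=1001 → (cmp)
[7] flags=1001 LS?T → r3=0xe7
[8] flags=1001 LE?F → skip
[9] flags=1001 CS?F → skip

VAL = 0x67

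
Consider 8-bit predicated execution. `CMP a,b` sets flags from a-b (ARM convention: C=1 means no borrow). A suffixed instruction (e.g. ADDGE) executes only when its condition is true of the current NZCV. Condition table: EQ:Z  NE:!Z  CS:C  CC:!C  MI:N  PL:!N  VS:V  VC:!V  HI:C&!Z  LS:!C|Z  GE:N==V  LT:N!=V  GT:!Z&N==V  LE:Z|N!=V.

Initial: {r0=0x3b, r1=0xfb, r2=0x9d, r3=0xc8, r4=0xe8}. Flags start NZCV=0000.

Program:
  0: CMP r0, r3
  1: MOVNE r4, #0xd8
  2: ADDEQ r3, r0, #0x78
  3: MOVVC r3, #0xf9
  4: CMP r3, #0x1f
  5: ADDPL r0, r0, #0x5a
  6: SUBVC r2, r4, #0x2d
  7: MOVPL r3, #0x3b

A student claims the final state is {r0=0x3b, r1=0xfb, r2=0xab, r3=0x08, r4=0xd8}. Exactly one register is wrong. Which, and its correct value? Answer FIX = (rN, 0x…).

[0] flags=0000 → (cmp)
[1] flags=0000 NE?T → r4=0xd8
[2] flags=0000 EQ?F → skip
[3] flags=0000 VC?T → r3=0xf9
[4] flags=1010 → (cmp)
[5] flags=1010 PL?F → skip
[6] flags=1010 VC?T → r2=0xab
[7] flags=1010 PL?F → skip

FIX = (r3, 0xf9)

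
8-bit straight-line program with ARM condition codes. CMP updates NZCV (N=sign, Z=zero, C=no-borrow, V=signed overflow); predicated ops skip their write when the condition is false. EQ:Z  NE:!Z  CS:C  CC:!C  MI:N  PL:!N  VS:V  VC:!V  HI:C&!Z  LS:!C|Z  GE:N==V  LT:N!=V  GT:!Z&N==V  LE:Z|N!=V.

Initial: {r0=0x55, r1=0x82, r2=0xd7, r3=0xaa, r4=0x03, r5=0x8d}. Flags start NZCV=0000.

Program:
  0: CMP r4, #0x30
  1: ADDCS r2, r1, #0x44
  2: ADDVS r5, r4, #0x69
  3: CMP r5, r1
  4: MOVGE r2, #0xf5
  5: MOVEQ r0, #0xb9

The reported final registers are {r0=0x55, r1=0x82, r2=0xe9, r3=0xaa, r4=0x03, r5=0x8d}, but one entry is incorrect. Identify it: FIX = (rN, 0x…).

FIX = (r2, 0xf5)

[0] flags=1000 → (cmp)
[1] flags=1000 CS?F → skip
[2] flags=1000 VS?F → skip
[3] flags=0010 → (cmp)
[4] flags=0010 GE?T → r2=0xf5
[5] flags=0010 EQ?F → skip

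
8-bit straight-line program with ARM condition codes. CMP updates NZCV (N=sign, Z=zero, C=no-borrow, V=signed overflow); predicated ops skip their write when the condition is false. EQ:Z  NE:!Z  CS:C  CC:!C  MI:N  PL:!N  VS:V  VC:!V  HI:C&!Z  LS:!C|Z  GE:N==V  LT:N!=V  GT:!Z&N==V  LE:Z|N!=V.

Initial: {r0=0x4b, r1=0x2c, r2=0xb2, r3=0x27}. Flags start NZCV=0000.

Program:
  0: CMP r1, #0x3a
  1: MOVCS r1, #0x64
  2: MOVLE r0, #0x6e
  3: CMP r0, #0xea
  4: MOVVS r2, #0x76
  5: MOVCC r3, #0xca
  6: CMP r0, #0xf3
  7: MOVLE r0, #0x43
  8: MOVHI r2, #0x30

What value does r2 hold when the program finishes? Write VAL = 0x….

VAL = 0x76

[0] flags=1000 → (cmp)
[1] flags=1000 CS?F → skip
[2] flags=1000 LE?T → r0=0x6e
[3] flags=1001 → (cmp)
[4] flags=1001 VS?T → r2=0x76
[5] flags=1001 CC?T → r3=0xca
[6] flags=0000 → (cmp)
[7] flags=0000 LE?F → skip
[8] flags=0000 HI?F → skip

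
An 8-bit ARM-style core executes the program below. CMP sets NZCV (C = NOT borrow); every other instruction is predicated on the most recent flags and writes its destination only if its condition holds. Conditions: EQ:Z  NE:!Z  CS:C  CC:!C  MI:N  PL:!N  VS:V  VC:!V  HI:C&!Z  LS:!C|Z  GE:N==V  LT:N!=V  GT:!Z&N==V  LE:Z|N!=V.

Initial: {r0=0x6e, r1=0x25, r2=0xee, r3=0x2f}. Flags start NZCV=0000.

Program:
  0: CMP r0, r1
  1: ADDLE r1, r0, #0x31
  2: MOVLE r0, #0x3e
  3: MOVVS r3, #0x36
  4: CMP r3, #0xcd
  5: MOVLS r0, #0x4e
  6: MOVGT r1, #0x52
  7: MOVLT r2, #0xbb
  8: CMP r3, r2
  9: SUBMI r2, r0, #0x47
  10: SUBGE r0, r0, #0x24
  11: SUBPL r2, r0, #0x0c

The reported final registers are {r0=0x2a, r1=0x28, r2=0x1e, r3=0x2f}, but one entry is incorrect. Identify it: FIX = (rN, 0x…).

FIX = (r1, 0x52)

[0] flags=0010 → (cmp)
[1] flags=0010 LE?F → skip
[2] flags=0010 LE?F → skip
[3] flags=0010 VS?F → skip
[4] flags=0000 → (cmp)
[5] flags=0000 LS?T → r0=0x4e
[6] flags=0000 GT?T → r1=0x52
[7] flags=0000 LT?F → skip
[8] flags=0000 → (cmp)
[9] flags=0000 MI?F → skip
[10] flags=0000 GE?T → r0=0x2a
[11] flags=0000 PL?T → r2=0x1e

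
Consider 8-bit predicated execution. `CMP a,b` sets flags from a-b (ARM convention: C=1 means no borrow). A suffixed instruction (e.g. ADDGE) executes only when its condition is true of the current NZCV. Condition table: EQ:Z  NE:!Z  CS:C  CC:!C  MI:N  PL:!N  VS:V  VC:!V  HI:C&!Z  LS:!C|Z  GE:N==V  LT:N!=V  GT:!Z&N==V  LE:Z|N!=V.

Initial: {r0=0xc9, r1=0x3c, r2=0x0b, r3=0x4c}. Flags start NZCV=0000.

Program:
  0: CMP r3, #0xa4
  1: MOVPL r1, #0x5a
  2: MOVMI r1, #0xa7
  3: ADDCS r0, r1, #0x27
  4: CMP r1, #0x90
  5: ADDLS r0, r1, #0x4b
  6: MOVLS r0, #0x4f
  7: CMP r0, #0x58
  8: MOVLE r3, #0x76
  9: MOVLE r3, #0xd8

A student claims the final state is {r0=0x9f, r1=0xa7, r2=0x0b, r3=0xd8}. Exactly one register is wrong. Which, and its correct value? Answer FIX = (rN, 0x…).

FIX = (r0, 0xc9)

0: ✓ CMP  NZCV=1001
1: · MOVPL
2: ✓ MOVMI  r1←0xa7
3: · ADDCS
4: ✓ CMP  NZCV=0010
5: · ADDLS
6: · MOVLS
7: ✓ CMP  NZCV=0011
8: ✓ MOVLE  r3←0x76
9: ✓ MOVLE  r3←0xd8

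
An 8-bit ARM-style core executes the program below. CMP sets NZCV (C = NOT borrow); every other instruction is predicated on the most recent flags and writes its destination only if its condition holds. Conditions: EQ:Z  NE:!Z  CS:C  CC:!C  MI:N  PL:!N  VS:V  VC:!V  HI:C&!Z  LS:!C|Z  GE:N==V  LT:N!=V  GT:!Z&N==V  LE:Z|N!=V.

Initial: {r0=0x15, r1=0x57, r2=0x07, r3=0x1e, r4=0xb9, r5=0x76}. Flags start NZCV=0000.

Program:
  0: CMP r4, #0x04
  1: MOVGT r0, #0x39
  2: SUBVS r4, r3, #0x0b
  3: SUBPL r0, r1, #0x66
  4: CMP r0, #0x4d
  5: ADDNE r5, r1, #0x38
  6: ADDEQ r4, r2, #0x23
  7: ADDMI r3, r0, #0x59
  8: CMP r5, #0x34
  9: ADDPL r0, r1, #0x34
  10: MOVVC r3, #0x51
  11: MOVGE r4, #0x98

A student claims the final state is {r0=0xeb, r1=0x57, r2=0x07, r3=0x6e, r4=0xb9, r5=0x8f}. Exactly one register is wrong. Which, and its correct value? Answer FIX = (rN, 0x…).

FIX = (r0, 0x8b)

[0] flags=1010 → (cmp)
[1] flags=1010 GT?F → skip
[2] flags=1010 VS?F → skip
[3] flags=1010 PL?F → skip
[4] flags=1000 → (cmp)
[5] flags=1000 NE?T → r5=0x8f
[6] flags=1000 EQ?F → skip
[7] flags=1000 MI?T → r3=0x6e
[8] flags=0011 → (cmp)
[9] flags=0011 PL?T → r0=0x8b
[10] flags=0011 VC?F → skip
[11] flags=0011 GE?F → skip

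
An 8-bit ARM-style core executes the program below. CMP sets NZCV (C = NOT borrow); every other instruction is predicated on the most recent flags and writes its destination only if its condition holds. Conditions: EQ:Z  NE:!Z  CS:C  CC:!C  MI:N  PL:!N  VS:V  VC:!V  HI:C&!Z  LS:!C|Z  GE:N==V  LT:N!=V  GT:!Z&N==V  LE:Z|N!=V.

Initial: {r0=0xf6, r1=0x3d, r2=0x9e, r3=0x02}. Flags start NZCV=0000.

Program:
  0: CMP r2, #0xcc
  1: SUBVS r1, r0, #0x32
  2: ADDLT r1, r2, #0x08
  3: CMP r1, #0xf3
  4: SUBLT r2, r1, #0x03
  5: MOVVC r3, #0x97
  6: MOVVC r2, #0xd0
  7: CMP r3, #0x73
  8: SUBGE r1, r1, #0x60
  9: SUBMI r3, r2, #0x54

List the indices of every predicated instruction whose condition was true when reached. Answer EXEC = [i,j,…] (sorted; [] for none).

EXEC = [2,4,5,6]

[0] flags=1000 → (cmp)
[1] flags=1000 VS?F → skip
[2] flags=1000 LT?T → r1=0xa6
[3] flags=1000 → (cmp)
[4] flags=1000 LT?T → r2=0xa3
[5] flags=1000 VC?T → r3=0x97
[6] flags=1000 VC?T → r2=0xd0
[7] flags=0011 → (cmp)
[8] flags=0011 GE?F → skip
[9] flags=0011 MI?F → skip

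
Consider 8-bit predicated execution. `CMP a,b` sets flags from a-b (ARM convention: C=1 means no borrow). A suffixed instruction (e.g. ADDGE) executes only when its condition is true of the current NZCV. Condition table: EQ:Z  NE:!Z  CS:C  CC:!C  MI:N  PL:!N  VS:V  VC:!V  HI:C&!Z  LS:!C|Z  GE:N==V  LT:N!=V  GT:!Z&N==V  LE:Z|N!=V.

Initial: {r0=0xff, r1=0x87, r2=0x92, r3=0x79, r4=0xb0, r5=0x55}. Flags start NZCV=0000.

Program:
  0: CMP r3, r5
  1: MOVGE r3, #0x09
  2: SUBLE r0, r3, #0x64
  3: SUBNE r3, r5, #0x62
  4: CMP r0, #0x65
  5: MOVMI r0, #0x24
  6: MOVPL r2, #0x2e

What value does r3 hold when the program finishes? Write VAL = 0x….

[0] flags=0010 → (cmp)
[1] flags=0010 GE?T → r3=0x09
[2] flags=0010 LE?F → skip
[3] flags=0010 NE?T → r3=0xf3
[4] flags=1010 → (cmp)
[5] flags=1010 MI?T → r0=0x24
[6] flags=1010 PL?F → skip

VAL = 0xf3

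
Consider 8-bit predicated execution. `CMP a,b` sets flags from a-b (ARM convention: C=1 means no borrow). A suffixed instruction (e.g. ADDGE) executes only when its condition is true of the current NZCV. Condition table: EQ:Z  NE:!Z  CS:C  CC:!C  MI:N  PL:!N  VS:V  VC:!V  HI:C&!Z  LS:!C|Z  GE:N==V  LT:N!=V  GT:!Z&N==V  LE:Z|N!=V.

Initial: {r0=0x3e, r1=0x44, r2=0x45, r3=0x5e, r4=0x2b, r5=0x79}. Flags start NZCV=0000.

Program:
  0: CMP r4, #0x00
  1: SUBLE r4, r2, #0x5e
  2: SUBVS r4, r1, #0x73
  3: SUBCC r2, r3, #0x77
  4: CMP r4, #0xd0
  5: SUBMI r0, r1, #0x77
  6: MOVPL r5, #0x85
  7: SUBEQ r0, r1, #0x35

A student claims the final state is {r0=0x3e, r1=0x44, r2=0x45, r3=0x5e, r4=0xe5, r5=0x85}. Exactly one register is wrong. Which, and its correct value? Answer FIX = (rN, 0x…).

0: ✓ CMP  NZCV=0010
1: · SUBLE
2: · SUBVS
3: · SUBCC
4: ✓ CMP  NZCV=0000
5: · SUBMI
6: ✓ MOVPL  r5←0x85
7: · SUBEQ

FIX = (r4, 0x2b)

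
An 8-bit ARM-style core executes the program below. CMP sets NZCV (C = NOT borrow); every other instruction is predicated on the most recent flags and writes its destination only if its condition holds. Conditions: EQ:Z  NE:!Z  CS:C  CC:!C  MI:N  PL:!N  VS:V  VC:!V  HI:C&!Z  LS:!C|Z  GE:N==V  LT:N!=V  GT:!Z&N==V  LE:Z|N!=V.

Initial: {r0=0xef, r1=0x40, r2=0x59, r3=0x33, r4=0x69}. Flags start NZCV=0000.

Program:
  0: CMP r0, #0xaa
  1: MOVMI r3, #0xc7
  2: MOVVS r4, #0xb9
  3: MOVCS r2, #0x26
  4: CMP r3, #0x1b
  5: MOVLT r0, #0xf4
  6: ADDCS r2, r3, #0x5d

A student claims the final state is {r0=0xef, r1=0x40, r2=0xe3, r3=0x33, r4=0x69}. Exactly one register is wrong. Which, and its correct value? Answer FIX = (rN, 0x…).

[0] flags=0010 → (cmp)
[1] flags=0010 MI?F → skip
[2] flags=0010 VS?F → skip
[3] flags=0010 CS?T → r2=0x26
[4] flags=0010 → (cmp)
[5] flags=0010 LT?F → skip
[6] flags=0010 CS?T → r2=0x90

FIX = (r2, 0x90)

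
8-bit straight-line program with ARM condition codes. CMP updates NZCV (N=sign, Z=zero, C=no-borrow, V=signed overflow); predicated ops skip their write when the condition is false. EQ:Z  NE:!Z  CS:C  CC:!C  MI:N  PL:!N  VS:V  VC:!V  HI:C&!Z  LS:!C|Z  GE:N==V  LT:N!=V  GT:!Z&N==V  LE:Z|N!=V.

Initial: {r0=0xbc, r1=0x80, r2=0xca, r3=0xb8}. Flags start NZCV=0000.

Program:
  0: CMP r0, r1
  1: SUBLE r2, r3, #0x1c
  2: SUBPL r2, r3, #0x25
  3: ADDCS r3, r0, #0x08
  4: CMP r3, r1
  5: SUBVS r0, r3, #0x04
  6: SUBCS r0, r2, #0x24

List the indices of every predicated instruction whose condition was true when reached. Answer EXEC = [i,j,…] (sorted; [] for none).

EXEC = [2,3,6]

[0] flags=0010 → (cmp)
[1] flags=0010 LE?F → skip
[2] flags=0010 PL?T → r2=0x93
[3] flags=0010 CS?T → r3=0xc4
[4] flags=0010 → (cmp)
[5] flags=0010 VS?F → skip
[6] flags=0010 CS?T → r0=0x6f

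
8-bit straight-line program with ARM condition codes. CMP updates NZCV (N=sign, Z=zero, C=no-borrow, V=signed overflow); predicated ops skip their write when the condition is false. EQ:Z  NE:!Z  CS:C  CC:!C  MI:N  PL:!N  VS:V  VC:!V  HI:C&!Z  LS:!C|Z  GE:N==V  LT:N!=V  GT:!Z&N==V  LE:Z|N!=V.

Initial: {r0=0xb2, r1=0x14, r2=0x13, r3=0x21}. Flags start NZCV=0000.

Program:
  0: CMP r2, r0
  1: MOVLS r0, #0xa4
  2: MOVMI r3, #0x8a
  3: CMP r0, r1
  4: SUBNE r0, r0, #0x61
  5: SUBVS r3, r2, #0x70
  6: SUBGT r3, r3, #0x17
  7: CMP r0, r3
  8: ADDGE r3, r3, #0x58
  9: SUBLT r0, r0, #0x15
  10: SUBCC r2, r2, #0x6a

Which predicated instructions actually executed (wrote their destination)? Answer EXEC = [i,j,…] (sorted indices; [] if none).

[0] flags=0000 → (cmp)
[1] flags=0000 LS?T → r0=0xa4
[2] flags=0000 MI?F → skip
[3] flags=1010 → (cmp)
[4] flags=1010 NE?T → r0=0x43
[5] flags=1010 VS?F → skip
[6] flags=1010 GT?F → skip
[7] flags=0010 → (cmp)
[8] flags=0010 GE?T → r3=0x79
[9] flags=0010 LT?F → skip
[10] flags=0010 CC?F → skip

EXEC = [1,4,8]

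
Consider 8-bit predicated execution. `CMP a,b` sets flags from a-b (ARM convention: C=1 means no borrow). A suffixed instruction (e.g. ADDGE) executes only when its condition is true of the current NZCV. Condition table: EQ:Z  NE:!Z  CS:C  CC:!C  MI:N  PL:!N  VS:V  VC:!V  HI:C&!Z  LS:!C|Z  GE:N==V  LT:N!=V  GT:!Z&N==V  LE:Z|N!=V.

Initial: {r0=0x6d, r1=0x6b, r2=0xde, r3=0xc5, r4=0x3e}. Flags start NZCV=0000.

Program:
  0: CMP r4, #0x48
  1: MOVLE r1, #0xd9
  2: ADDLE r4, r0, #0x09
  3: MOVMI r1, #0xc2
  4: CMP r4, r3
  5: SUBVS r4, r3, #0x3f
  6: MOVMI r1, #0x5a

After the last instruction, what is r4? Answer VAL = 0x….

[0] flags=1000 → (cmp)
[1] flags=1000 LE?T → r1=0xd9
[2] flags=1000 LE?T → r4=0x76
[3] flags=1000 MI?T → r1=0xc2
[4] flags=1001 → (cmp)
[5] flags=1001 VS?T → r4=0x86
[6] flags=1001 MI?T → r1=0x5a

VAL = 0x86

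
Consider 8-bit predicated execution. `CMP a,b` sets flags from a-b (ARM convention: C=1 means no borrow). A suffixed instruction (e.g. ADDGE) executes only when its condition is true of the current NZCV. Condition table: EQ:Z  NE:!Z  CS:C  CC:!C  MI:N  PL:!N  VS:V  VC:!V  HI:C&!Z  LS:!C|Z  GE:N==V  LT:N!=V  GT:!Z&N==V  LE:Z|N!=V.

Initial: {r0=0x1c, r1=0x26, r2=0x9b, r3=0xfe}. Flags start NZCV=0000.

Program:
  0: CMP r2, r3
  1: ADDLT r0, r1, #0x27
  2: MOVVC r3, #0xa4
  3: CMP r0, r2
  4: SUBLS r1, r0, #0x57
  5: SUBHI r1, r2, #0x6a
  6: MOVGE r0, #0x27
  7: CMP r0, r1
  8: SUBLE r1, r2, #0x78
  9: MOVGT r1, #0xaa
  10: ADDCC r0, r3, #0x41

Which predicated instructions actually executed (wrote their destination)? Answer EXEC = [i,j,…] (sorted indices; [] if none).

[0] flags=1000 → (cmp)
[1] flags=1000 LT?T → r0=0x4d
[2] flags=1000 VC?T → r3=0xa4
[3] flags=1001 → (cmp)
[4] flags=1001 LS?T → r1=0xf6
[5] flags=1001 HI?F → skip
[6] flags=1001 GE?T → r0=0x27
[7] flags=0000 → (cmp)
[8] flags=0000 LE?F → skip
[9] flags=0000 GT?T → r1=0xaa
[10] flags=0000 CC?T → r0=0xe5

EXEC = [1,2,4,6,9,10]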